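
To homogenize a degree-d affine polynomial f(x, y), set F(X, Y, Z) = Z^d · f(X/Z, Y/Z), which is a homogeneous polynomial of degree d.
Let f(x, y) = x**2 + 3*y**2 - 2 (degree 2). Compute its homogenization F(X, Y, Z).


F(X, Y, Z) = X**2 + 3*Y**2 - 2*Z**2

deg(f) = 2.
Substitute x = X/Z, y = Y/Z into f, then multiply by Z^2.
  monomial 1·x^2·y^0 ↦ 1·X^2·Y^0·Z^0.
  monomial 3·x^0·y^2 ↦ 3·X^0·Y^2·Z^0.
  monomial -2·x^0·y^0 ↦ -2·X^0·Y^0·Z^2.
Collecting: F(X, Y, Z) = X**2 + 3*Y**2 - 2*Z**2.


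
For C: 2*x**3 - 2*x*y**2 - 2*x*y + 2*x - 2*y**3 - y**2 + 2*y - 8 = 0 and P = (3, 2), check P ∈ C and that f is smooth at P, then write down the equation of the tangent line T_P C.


Tangent line at P: 44*x - 56*y - 20 = 0.

Step 1: f(3, 2) = 0, so P lies on C.
Step 2: partial derivatives
  f_x(x, y) = 6*x**2 - 2*y**2 - 2*y + 2, f_y(x, y) = -4*x*y - 2*x - 6*y**2 - 2*y + 2.
  f_x(P) = 44, f_y(P) = -56 (gradient nonzero, so P is smooth).
Step 3: tangent line at P: 44·(x − 3) + -56·(y − 2) = 0.
Expanding: 44*x - 56*y - 20 = 0.


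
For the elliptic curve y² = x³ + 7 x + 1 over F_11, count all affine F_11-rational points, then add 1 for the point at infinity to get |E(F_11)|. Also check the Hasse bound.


Affine points = {(0, 1), (0, 10), (1, 3), (1, 8), (2, 1), (2, 10), (3, 4), (3, 7), (4, 4), (4, 7), (9, 1), (9, 10), (10, 2), (10, 9)}; affine count = 14; |E(F_11)| = 15.

Discriminant check: Δ ∝ 4a³ + 27b² = 4·7³ + 27·1² = 4·343 + 27·1 ≡ 2 (mod 11). Nonzero ⇒ E is nonsingular.
For each x ∈ F_11, compute rhs = x³ + 7·x + 1 mod 11, then count y ∈ F_11 with y² ≡ rhs.
  x = 0: rhs = 1, matching y values: 1, 10 (2 points).
  x = 1: rhs = 9, matching y values: 3, 8 (2 points).
  x = 2: rhs = 1, matching y values: 1, 10 (2 points).
  x = 3: rhs = 5, matching y values: 4, 7 (2 points).
  x = 4: rhs = 5, matching y values: 4, 7 (2 points).
  x = 5: rhs = 7, matching y values: none (0 points).
  x = 6: rhs = 6, matching y values: none (0 points).
  x = 7: rhs = 8, matching y values: none (0 points).
  x = 8: rhs = 8, matching y values: none (0 points).
  x = 9: rhs = 1, matching y values: 1, 10 (2 points).
  x = 10: rhs = 4, matching y values: 2, 9 (2 points).
Total affine count: 14.
Full point count |E(F_11)| = 14 + 1 = 15.
Hasse bound: |15 − (11+1)| = |3| = 3 ≤ 2√11 ≈ 6.6332 ✓.


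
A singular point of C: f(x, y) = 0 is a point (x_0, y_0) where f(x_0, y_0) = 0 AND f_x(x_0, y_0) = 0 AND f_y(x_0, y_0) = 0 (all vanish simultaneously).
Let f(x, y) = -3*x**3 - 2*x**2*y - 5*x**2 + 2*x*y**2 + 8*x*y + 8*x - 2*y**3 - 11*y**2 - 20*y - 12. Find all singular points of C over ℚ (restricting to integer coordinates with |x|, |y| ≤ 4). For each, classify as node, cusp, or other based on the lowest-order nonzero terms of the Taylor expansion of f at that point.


Singular points: {(0, -2)}; classification: node.

Compute partial derivatives:
  f_x = -9*x**2 - 4*x*y - 10*x + 2*y**2 + 8*y + 8.
  f_y = -2*x**2 + 4*x*y + 8*x - 6*y**2 - 22*y - 20.
Scan x_0 ∈ {−4, ..., 4}. For each x_0, f_y(x_0, y) is a polynomial in y; find its integer roots y ∈ {−4, ..., 4}, then test f_x and f at those candidates.
  x = -4: f_y(-4, y) = -6*y**2 - 38*y - 84; no integer root y with |y| ≤ 4.
  x = -3: f_y(-3, y) = -6*y**2 - 34*y - 62; no integer root y with |y| ≤ 4.
  x = -2: f_y(-2, y) = -6*y**2 - 30*y - 44; no integer root y with |y| ≤ 4.
  x = -1: f_y(-1, y) = -6*y**2 - 26*y - 30; no integer root y with |y| ≤ 4.
  x = 0: f_y(0, y) = -6*y**2 - 22*y - 20; vanishes at y ∈ {-2}. (0, -2): f_x = 0, f = 0 — SINGULAR.
  x = 1: f_y(1, y) = -6*y**2 - 18*y - 14; no integer root y with |y| ≤ 4.
  x = 2: f_y(2, y) = -6*y**2 - 14*y - 12; no integer root y with |y| ≤ 4.
  x = 3: f_y(3, y) = -6*y**2 - 10*y - 14; no integer root y with |y| ≤ 4.
  x = 4: f_y(4, y) = -6*y**2 - 6*y - 20; no integer root y with |y| ≤ 4.
Only singular point on the grid: (0, -2).
Classify: substitute x = 0 + u, y = -2 + v and expand: f = -3*u**3 - 2*u**2*v - u**2 + 2*u*v**2 - 2*v**3 + v**2.
No constant or linear terms (consistent with a singular point). Quadratic part: -u**2 + v**2. Cubic part: -3*u**3 - 2*u**2*v + 2*u*v**2 - 2*v**3.
The quadratic part v**2 - u**2 = (v − u)(v + u) splits into two distinct linear factors, so there are two distinct tangent lines y − -2 = ±(x − 0) — this is a node (ordinary double point).
Classification: node.


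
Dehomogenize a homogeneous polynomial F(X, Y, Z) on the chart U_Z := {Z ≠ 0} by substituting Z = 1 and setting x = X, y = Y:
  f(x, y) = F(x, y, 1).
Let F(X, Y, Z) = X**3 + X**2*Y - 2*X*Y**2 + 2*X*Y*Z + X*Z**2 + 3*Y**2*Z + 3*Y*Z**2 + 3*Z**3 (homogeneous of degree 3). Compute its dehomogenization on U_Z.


f(x, y) = x**3 + x**2*y - 2*x*y**2 + 2*x*y + x + 3*y**2 + 3*y + 3

On U_Z we set Z = 1. Each monomial c·X^i·Y^j·Z^k in F becomes c·x^i·y^j·1^k = c·x^i·y^j.
Substituting Z = 1: F(X, Y, 1) = x**3 + x**2*y - 2*x*y**2 + 2*x*y + x + 3*y**2 + 3*y + 3.
Note: deg(f) ≤ deg(F) = 3; strict inequality happens when F is divisible by Z (lost terms).


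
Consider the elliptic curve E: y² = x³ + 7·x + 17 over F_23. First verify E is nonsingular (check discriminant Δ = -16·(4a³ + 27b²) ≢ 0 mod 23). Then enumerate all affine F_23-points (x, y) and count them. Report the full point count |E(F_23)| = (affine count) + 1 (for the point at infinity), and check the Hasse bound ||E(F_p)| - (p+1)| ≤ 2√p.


Affine points = {(1, 5), (1, 18), (2, 4), (2, 19), (5, 4), (5, 19), (7, 8), (7, 15), (9, 2), (9, 21), (10, 11), (10, 12), (12, 9), (12, 14), (15, 1), (15, 22), (16, 4), (16, 19), (17, 9), (17, 14), (18, 8), (18, 15), (21, 8), (21, 15), (22, 3), (22, 20)}; affine count = 26; |E(F_23)| = 27.

Discriminant check: Δ ∝ 4a³ + 27b² = 4·7³ + 27·17² = 4·343 + 27·289 ≡ 21 (mod 23). Nonzero ⇒ E is nonsingular.
For each x ∈ F_23, compute rhs = x³ + 7·x + 17 mod 23, then count y ∈ F_23 with y² ≡ rhs.
  x = 0: rhs = 17, matching y values: none (0 points).
  x = 1: rhs = 2, matching y values: 5, 18 (2 points).
  x = 2: rhs = 16, matching y values: 4, 19 (2 points).
  x = 3: rhs = 19, matching y values: none (0 points).
  x = 4: rhs = 17, matching y values: none (0 points).
  x = 5: rhs = 16, matching y values: 4, 19 (2 points).
  x = 6: rhs = 22, matching y values: none (0 points).
  x = 7: rhs = 18, matching y values: 8, 15 (2 points).
  x = 8: rhs = 10, matching y values: none (0 points).
  x = 9: rhs = 4, matching y values: 2, 21 (2 points).
  x = 10: rhs = 6, matching y values: 11, 12 (2 points).
  x = 11: rhs = 22, matching y values: none (0 points).
  x = 12: rhs = 12, matching y values: 9, 14 (2 points).
  x = 13: rhs = 5, matching y values: none (0 points).
  x = 14: rhs = 7, matching y values: none (0 points).
  x = 15: rhs = 1, matching y values: 1, 22 (2 points).
  x = 16: rhs = 16, matching y values: 4, 19 (2 points).
  x = 17: rhs = 12, matching y values: 9, 14 (2 points).
  x = 18: rhs = 18, matching y values: 8, 15 (2 points).
  x = 19: rhs = 17, matching y values: none (0 points).
  x = 20: rhs = 15, matching y values: none (0 points).
  x = 21: rhs = 18, matching y values: 8, 15 (2 points).
  x = 22: rhs = 9, matching y values: 3, 20 (2 points).
Total affine count: 26.
Full point count |E(F_23)| = 26 + 1 = 27.
Hasse bound: |27 − (23+1)| = |3| = 3 ≤ 2√23 ≈ 9.5917 ✓.


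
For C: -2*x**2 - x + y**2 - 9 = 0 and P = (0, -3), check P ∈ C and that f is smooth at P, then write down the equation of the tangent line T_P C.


Tangent line at P: -x - 6*y - 18 = 0.

Step 1: f(0, -3) = 0, so P lies on C.
Step 2: partial derivatives
  f_x(x, y) = -4*x - 1, f_y(x, y) = 2*y.
  f_x(P) = -1, f_y(P) = -6 (gradient nonzero, so P is smooth).
Step 3: tangent line at P: -1·(x − 0) + -6·(y − -3) = 0.
Expanding: -x - 6*y - 18 = 0.


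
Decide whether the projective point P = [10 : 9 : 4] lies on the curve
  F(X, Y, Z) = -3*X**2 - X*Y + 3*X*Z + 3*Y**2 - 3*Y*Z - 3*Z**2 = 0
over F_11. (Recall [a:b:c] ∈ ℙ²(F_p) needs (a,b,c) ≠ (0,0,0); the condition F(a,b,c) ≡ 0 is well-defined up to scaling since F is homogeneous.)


F(10,9,4) ≡ 4 (mod 11); P is NOT on the curve.

Evaluate F(10, 9, 4) term-by-term (mod 11).
  -3*X**2 ↦ -3·100·1·1 = -300
  -X*Y ↦ -1·10·9·1 = -90
  3*X*Z ↦ 3·10·1·4 = 120
  3*Y**2 ↦ 3·1·81·1 = 243
  -3*Y*Z ↦ -3·1·9·4 = -108
  -3*Z**2 ↦ -3·1·1·16 = -48
Sum: F(10, 9, 4) = (-300) + (-90) + (120) + (243) + (-108) + (-48) = -183.
Reducing mod 11: -183 ≡ 4 (mod 11).
Since F(a, b, c) ≡ 4 ≠ 0 (mod 11), P does NOT lie on the curve.


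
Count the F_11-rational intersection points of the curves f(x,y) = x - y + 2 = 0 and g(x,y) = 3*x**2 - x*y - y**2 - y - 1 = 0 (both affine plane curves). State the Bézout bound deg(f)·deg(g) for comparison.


Common zeros: {(9, 0)}; count = 1; Bézout bound = 2.

deg(f) = 1, deg(g) = 2, so Bézout bound = 2.
Scan x ∈ F_11. For each x, list the y ∈ F_11 with f(x, y) ≡ 0 and those with g(x, y) ≡ 0 (mod 11); the common zeros in that column are the intersection.
  x = 0: f ≡ 0 at y ∈ {2}; g ≡ 0 at y ∈ ∅; common: ∅.
  x = 1: f ≡ 0 at y ∈ {3}; g ≡ 0 at y ∈ {4, 5}; common: ∅.
  x = 2: f ≡ 0 at y ∈ {4}; g ≡ 0 at y ∈ {0, 8}; common: ∅.
  x = 3: f ≡ 0 at y ∈ {5}; g ≡ 0 at y ∈ ∅; common: ∅.
  x = 4: f ≡ 0 at y ∈ {6}; g ≡ 0 at y ∈ {2, 4}; common: ∅.
  x = 5: f ≡ 0 at y ∈ {7}; g ≡ 0 at y ∈ ∅; common: ∅.
  x = 6: f ≡ 0 at y ∈ {8}; g ≡ 0 at y ∈ {1, 3}; common: ∅.
  x = 7: f ≡ 0 at y ∈ {9}; g ≡ 0 at y ∈ ∅; common: ∅.
  x = 8: f ≡ 0 at y ∈ {10}; g ≡ 0 at y ∈ {5, 8}; common: ∅.
  x = 9: f ≡ 0 at y ∈ {0}; g ≡ 0 at y ∈ {0, 1}; common: {0}.
  x = 10: f ≡ 0 at y ∈ {1}; g ≡ 0 at y ∈ ∅; common: ∅.
Collecting: common zeros = {(9, 0)}, so the count is 1.
Comparison with the Bézout bound: 1 ≤ 2 = deg(f)·deg(g), as expected for curves with no common component (the affine F_11-count falls short of the bound because intersections may lie at infinity, over extension fields, or carry multiplicity).


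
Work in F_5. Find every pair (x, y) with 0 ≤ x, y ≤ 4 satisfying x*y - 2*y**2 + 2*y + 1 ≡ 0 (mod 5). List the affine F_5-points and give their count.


Affine F_5-points: {(2, 3), (2, 4), (4, 1), (4, 2)}; count = 4.

For each of the 25 pairs (x, y) ∈ F_5², evaluate f(x, y) mod 5. Record the zeros.
  x = 0: [0↦1, 1↦1, 2↦2, 3↦4, 4↦2]  zeros at y ∈ ∅
  x = 1: [0↦1, 1↦2, 2↦4, 3↦2, 4↦1]  zeros at y ∈ ∅
  x = 2: [0↦1, 1↦3, 2↦1, 3↦0, 4↦0]  zeros at y ∈ {3, 4}
  x = 3: [0↦1, 1↦4, 2↦3, 3↦3, 4↦4]  zeros at y ∈ ∅
  x = 4: [0↦1, 1↦0, 2↦0, 3↦1, 4↦3]  zeros at y ∈ {1, 2}
Collecting zeros: affine points = {(2, 3), (2, 4), (4, 1), (4, 2)}.
Total count |C(F_5)_aff| = 4.


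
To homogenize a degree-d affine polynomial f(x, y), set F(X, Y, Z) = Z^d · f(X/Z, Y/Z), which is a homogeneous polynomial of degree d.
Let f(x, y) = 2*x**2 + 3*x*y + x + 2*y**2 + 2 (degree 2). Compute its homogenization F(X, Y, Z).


F(X, Y, Z) = 2*X**2 + 3*X*Y + X*Z + 2*Y**2 + 2*Z**2

deg(f) = 2.
Substitute x = X/Z, y = Y/Z into f, then multiply by Z^2.
  monomial 2·x^2·y^0 ↦ 2·X^2·Y^0·Z^0.
  monomial 3·x^1·y^1 ↦ 3·X^1·Y^1·Z^0.
  monomial 1·x^1·y^0 ↦ 1·X^1·Y^0·Z^1.
  monomial 2·x^0·y^2 ↦ 2·X^0·Y^2·Z^0.
  monomial 2·x^0·y^0 ↦ 2·X^0·Y^0·Z^2.
Collecting: F(X, Y, Z) = 2*X**2 + 3*X*Y + X*Z + 2*Y**2 + 2*Z**2.


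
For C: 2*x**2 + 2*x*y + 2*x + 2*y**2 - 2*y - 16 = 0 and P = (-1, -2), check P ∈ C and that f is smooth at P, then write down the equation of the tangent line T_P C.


Tangent line at P: -6*x - 12*y - 30 = 0.

Step 1: f(-1, -2) = 0, so P lies on C.
Step 2: partial derivatives
  f_x(x, y) = 4*x + 2*y + 2, f_y(x, y) = 2*x + 4*y - 2.
  f_x(P) = -6, f_y(P) = -12 (gradient nonzero, so P is smooth).
Step 3: tangent line at P: -6·(x − -1) + -12·(y − -2) = 0.
Expanding: -6*x - 12*y - 30 = 0.


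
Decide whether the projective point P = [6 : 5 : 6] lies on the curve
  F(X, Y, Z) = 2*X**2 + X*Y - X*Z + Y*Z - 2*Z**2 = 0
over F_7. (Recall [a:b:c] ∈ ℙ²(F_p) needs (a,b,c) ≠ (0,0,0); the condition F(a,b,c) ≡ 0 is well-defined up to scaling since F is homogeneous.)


F(6,5,6) ≡ 3 (mod 7); P is NOT on the curve.

Evaluate F(6, 5, 6) term-by-term (mod 7).
  2*X**2 ↦ 2·36·1·1 = 72
  X*Y ↦ 1·6·5·1 = 30
  -X*Z ↦ -1·6·1·6 = -36
  Y*Z ↦ 1·1·5·6 = 30
  -2*Z**2 ↦ -2·1·1·36 = -72
Sum: F(6, 5, 6) = (72) + (30) + (-36) + (30) + (-72) = 24.
Reducing mod 7: 24 ≡ 3 (mod 7).
Since F(a, b, c) ≡ 3 ≠ 0 (mod 7), P does NOT lie on the curve.


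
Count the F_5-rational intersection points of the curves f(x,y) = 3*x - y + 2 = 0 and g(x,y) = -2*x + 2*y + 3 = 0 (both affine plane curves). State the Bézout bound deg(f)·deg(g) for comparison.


Common zeros: {(2, 3)}; count = 1; Bézout bound = 1.

deg(f) = 1, deg(g) = 1, so Bézout bound = 1.
Scan x ∈ F_5. For each x, list the y ∈ F_5 with f(x, y) ≡ 0 and those with g(x, y) ≡ 0 (mod 5); the common zeros in that column are the intersection.
  x = 0: f ≡ 0 at y ∈ {2}; g ≡ 0 at y ∈ {1}; common: ∅.
  x = 1: f ≡ 0 at y ∈ {0}; g ≡ 0 at y ∈ {2}; common: ∅.
  x = 2: f ≡ 0 at y ∈ {3}; g ≡ 0 at y ∈ {3}; common: {3}.
  x = 3: f ≡ 0 at y ∈ {1}; g ≡ 0 at y ∈ {4}; common: ∅.
  x = 4: f ≡ 0 at y ∈ {4}; g ≡ 0 at y ∈ {0}; common: ∅.
Collecting: common zeros = {(2, 3)}, so the count is 1.
Comparison with the Bézout bound: 1 ≤ 1 = deg(f)·deg(g), as expected for curves with no common component (the bound is attained).


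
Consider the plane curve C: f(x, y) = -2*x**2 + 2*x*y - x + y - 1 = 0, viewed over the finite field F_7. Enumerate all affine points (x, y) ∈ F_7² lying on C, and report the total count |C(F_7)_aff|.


Affine F_7-points: {(0, 1), (1, 6), (2, 5), (4, 1), (5, 0), (6, 5)}; count = 6.

For each of the 49 pairs (x, y) ∈ F_7², evaluate f(x, y) mod 7. Record the zeros.
  x = 0: [0↦6, 1↦0, 2↦1, 3↦2, 4↦3, 5↦4, 6↦5]  zeros at y ∈ {1}
  x = 1: [0↦3, 1↦6, 2↦2, 3↦5, 4↦1, 5↦4, 6↦0]  zeros at y ∈ {6}
  x = 2: [0↦3, 1↦1, 2↦6, 3↦4, 4↦2, 5↦0, 6↦5]  zeros at y ∈ {5}
  x = 3: [0↦6, 1↦6, 2↦6, 3↦6, 4↦6, 5↦6, 6↦6]  zeros at y ∈ ∅
  x = 4: [0↦5, 1↦0, 2↦2, 3↦4, 4↦6, 5↦1, 6↦3]  zeros at y ∈ {1}
  x = 5: [0↦0, 1↦4, 2↦1, 3↦5, 4↦2, 5↦6, 6↦3]  zeros at y ∈ {0}
  x = 6: [0↦5, 1↦4, 2↦3, 3↦2, 4↦1, 5↦0, 6↦6]  zeros at y ∈ {5}
Collecting zeros: affine points = {(0, 1), (1, 6), (2, 5), (4, 1), (5, 0), (6, 5)}.
Total count |C(F_7)_aff| = 6.


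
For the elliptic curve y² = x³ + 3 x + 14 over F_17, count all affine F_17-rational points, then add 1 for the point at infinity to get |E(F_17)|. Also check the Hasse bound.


Affine points = {(1, 1), (1, 16), (3, 4), (3, 13), (5, 1), (5, 16), (7, 2), (7, 15), (11, 1), (11, 16), (15, 0)}; affine count = 11; |E(F_17)| = 12.

Discriminant check: Δ ∝ 4a³ + 27b² = 4·3³ + 27·14² = 4·27 + 27·196 ≡ 11 (mod 17). Nonzero ⇒ E is nonsingular.
For each x ∈ F_17, compute rhs = x³ + 3·x + 14 mod 17, then count y ∈ F_17 with y² ≡ rhs.
  x = 0: rhs = 14, matching y values: none (0 points).
  x = 1: rhs = 1, matching y values: 1, 16 (2 points).
  x = 2: rhs = 11, matching y values: none (0 points).
  x = 3: rhs = 16, matching y values: 4, 13 (2 points).
  x = 4: rhs = 5, matching y values: none (0 points).
  x = 5: rhs = 1, matching y values: 1, 16 (2 points).
  x = 6: rhs = 10, matching y values: none (0 points).
  x = 7: rhs = 4, matching y values: 2, 15 (2 points).
  x = 8: rhs = 6, matching y values: none (0 points).
  x = 9: rhs = 5, matching y values: none (0 points).
  x = 10: rhs = 7, matching y values: none (0 points).
  x = 11: rhs = 1, matching y values: 1, 16 (2 points).
  x = 12: rhs = 10, matching y values: none (0 points).
  x = 13: rhs = 6, matching y values: none (0 points).
  x = 14: rhs = 12, matching y values: none (0 points).
  x = 15: rhs = 0, matching y values: 0 (1 points).
  x = 16: rhs = 10, matching y values: none (0 points).
Total affine count: 11.
Full point count |E(F_17)| = 11 + 1 = 12.
Hasse bound: |12 − (17+1)| = |-6| = 6 ≤ 2√17 ≈ 8.2462 ✓.


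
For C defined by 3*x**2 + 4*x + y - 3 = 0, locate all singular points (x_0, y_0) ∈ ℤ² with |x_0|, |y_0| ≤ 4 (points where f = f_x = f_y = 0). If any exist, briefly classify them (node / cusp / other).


No singular points in the scanned grid; C is smooth there.

Compute partial derivatives:
  f_x = 6*x + 4.
  f_y = 1.
f_y = 1 is a nonzero constant, so f_y never vanishes: no point (x, y) can satisfy f = f_x = f_y = 0. In particular no (x, y) ∈ {−4, ..., 4}² is singular; the curve is smooth.


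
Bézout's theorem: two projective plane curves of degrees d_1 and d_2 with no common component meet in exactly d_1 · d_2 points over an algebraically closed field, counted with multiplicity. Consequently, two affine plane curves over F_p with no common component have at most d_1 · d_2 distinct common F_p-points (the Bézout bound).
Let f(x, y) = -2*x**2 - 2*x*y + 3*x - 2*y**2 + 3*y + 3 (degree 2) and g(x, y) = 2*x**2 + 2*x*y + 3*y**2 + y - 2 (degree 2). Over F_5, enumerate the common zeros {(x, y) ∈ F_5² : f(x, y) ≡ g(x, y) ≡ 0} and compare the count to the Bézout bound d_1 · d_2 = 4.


Common zeros: {(4, 2)}; count = 1; Bézout bound = 4.

deg(f) = 2, deg(g) = 2, so Bézout bound = 4.
Scan x ∈ F_5. For each x, list the y ∈ F_5 with f(x, y) ≡ 0 and those with g(x, y) ≡ 0 (mod 5); the common zeros in that column are the intersection.
  x = 0: f ≡ 0 at y ∈ ∅; g ≡ 0 at y ∈ {4}; common: ∅.
  x = 1: f ≡ 0 at y ∈ ∅; g ≡ 0 at y ∈ {0, 4}; common: ∅.
  x = 2: f ≡ 0 at y ∈ {3, 4}; g ≡ 0 at y ∈ ∅; common: ∅.
  x = 3: f ≡ 0 at y ∈ {2, 4}; g ≡ 0 at y ∈ ∅; common: ∅.
  x = 4: f ≡ 0 at y ∈ {2, 3}; g ≡ 0 at y ∈ {0, 2}; common: {2}.
Collecting: common zeros = {(4, 2)}, so the count is 1.
Comparison with the Bézout bound: 1 ≤ 4 = deg(f)·deg(g), as expected for curves with no common component (the affine F_5-count falls short of the bound because intersections may lie at infinity, over extension fields, or carry multiplicity).


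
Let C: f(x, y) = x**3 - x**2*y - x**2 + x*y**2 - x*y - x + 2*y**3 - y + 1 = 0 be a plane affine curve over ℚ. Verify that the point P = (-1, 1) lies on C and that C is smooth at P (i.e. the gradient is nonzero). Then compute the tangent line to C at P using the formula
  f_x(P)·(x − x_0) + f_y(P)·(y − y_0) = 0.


Tangent line at P: 6*x + 3*y + 3 = 0.

Step 1: f(-1, 1) = 0, so P lies on C.
Step 2: partial derivatives
  f_x(x, y) = 3*x**2 - 2*x*y - 2*x + y**2 - y - 1, f_y(x, y) = -x**2 + 2*x*y - x + 6*y**2 - 1.
  f_x(P) = 6, f_y(P) = 3 (gradient nonzero, so P is smooth).
Step 3: tangent line at P: 6·(x − -1) + 3·(y − 1) = 0.
Expanding: 6*x + 3*y + 3 = 0.


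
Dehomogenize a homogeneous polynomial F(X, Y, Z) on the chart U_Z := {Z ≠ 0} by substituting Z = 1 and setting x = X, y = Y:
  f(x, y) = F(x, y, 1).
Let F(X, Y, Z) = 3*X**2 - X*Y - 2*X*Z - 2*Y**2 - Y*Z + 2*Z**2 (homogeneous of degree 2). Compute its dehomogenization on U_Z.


f(x, y) = 3*x**2 - x*y - 2*x - 2*y**2 - y + 2

On U_Z we set Z = 1. Each monomial c·X^i·Y^j·Z^k in F becomes c·x^i·y^j·1^k = c·x^i·y^j.
Substituting Z = 1: F(X, Y, 1) = 3*x**2 - x*y - 2*x - 2*y**2 - y + 2.
Note: deg(f) ≤ deg(F) = 2; strict inequality happens when F is divisible by Z (lost terms).


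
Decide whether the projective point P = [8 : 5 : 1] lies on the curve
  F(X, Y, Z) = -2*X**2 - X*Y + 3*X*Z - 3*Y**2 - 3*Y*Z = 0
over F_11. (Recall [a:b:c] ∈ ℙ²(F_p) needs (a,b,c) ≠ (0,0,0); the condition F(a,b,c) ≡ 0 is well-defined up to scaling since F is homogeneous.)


F(8,5,1) ≡ 8 (mod 11); P is NOT on the curve.

Evaluate F(8, 5, 1) term-by-term (mod 11).
  -2*X**2 ↦ -2·64·1·1 = -128
  -X*Y ↦ -1·8·5·1 = -40
  3*X*Z ↦ 3·8·1·1 = 24
  -3*Y**2 ↦ -3·1·25·1 = -75
  -3*Y*Z ↦ -3·1·5·1 = -15
Sum: F(8, 5, 1) = (-128) + (-40) + (24) + (-75) + (-15) = -234.
Reducing mod 11: -234 ≡ 8 (mod 11).
Since F(a, b, c) ≡ 8 ≠ 0 (mod 11), P does NOT lie on the curve.


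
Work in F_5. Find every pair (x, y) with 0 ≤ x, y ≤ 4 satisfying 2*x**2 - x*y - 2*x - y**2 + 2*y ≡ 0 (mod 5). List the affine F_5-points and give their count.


Affine F_5-points: {(0, 0), (0, 2), (1, 0), (1, 1), (2, 2), (2, 3), (3, 1), (3, 3), (4, 4)}; count = 9.

For each of the 25 pairs (x, y) ∈ F_5², evaluate f(x, y) mod 5. Record the zeros.
  x = 0: [0↦0, 1↦1, 2↦0, 3↦2, 4↦2]  zeros at y ∈ {0, 2}
  x = 1: [0↦0, 1↦0, 2↦3, 3↦4, 4↦3]  zeros at y ∈ {0, 1}
  x = 2: [0↦4, 1↦3, 2↦0, 3↦0, 4↦3]  zeros at y ∈ {2, 3}
  x = 3: [0↦2, 1↦0, 2↦1, 3↦0, 4↦2]  zeros at y ∈ {1, 3}
  x = 4: [0↦4, 1↦1, 2↦1, 3↦4, 4↦0]  zeros at y ∈ {4}
Collecting zeros: affine points = {(0, 0), (0, 2), (1, 0), (1, 1), (2, 2), (2, 3), (3, 1), (3, 3), (4, 4)}.
Total count |C(F_5)_aff| = 9.


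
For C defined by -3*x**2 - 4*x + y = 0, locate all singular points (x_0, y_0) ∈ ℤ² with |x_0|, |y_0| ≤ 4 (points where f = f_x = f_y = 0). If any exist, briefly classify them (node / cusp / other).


No singular points in the scanned grid; C is smooth there.

Compute partial derivatives:
  f_x = -6*x - 4.
  f_y = 1.
f_y = 1 is a nonzero constant, so f_y never vanishes: no point (x, y) can satisfy f = f_x = f_y = 0. In particular no (x, y) ∈ {−4, ..., 4}² is singular; the curve is smooth.


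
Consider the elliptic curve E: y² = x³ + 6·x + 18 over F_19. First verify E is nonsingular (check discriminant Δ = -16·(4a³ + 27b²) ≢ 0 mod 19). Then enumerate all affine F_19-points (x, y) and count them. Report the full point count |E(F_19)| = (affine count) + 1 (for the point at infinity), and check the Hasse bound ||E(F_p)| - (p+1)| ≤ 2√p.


Affine points = {(1, 5), (1, 14), (2, 0), (3, 5), (3, 14), (4, 7), (4, 12), (6, 2), (6, 17), (7, 2), (7, 17), (11, 3), (11, 16), (15, 5), (15, 14), (16, 7), (16, 12), (17, 6), (17, 13), (18, 7), (18, 12)}; affine count = 21; |E(F_19)| = 22.

Discriminant check: Δ ∝ 4a³ + 27b² = 4·6³ + 27·18² = 4·216 + 27·324 ≡ 17 (mod 19). Nonzero ⇒ E is nonsingular.
For each x ∈ F_19, compute rhs = x³ + 6·x + 18 mod 19, then count y ∈ F_19 with y² ≡ rhs.
  x = 0: rhs = 18, matching y values: none (0 points).
  x = 1: rhs = 6, matching y values: 5, 14 (2 points).
  x = 2: rhs = 0, matching y values: 0 (1 points).
  x = 3: rhs = 6, matching y values: 5, 14 (2 points).
  x = 4: rhs = 11, matching y values: 7, 12 (2 points).
  x = 5: rhs = 2, matching y values: none (0 points).
  x = 6: rhs = 4, matching y values: 2, 17 (2 points).
  x = 7: rhs = 4, matching y values: 2, 17 (2 points).
  x = 8: rhs = 8, matching y values: none (0 points).
  x = 9: rhs = 3, matching y values: none (0 points).
  x = 10: rhs = 14, matching y values: none (0 points).
  x = 11: rhs = 9, matching y values: 3, 16 (2 points).
  x = 12: rhs = 13, matching y values: none (0 points).
  x = 13: rhs = 13, matching y values: none (0 points).
  x = 14: rhs = 15, matching y values: none (0 points).
  x = 15: rhs = 6, matching y values: 5, 14 (2 points).
  x = 16: rhs = 11, matching y values: 7, 12 (2 points).
  x = 17: rhs = 17, matching y values: 6, 13 (2 points).
  x = 18: rhs = 11, matching y values: 7, 12 (2 points).
Total affine count: 21.
Full point count |E(F_19)| = 21 + 1 = 22.
Hasse bound: |22 − (19+1)| = |2| = 2 ≤ 2√19 ≈ 8.7178 ✓.


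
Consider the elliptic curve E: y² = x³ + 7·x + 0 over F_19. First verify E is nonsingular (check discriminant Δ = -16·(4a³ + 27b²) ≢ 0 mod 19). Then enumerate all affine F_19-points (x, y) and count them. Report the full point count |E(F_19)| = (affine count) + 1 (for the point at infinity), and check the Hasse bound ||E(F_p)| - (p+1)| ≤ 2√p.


Affine points = {(0, 0), (4, 4), (4, 15), (6, 7), (6, 12), (8, 6), (8, 13), (10, 5), (10, 14), (12, 8), (12, 11), (14, 7), (14, 12), (16, 3), (16, 16), (17, 4), (17, 15), (18, 7), (18, 12)}; affine count = 19; |E(F_19)| = 20.

Discriminant check: Δ ∝ 4a³ + 27b² = 4·7³ + 27·0² = 4·343 + 27·0 ≡ 4 (mod 19). Nonzero ⇒ E is nonsingular.
For each x ∈ F_19, compute rhs = x³ + 7·x + 0 mod 19, then count y ∈ F_19 with y² ≡ rhs.
  x = 0: rhs = 0, matching y values: 0 (1 points).
  x = 1: rhs = 8, matching y values: none (0 points).
  x = 2: rhs = 3, matching y values: none (0 points).
  x = 3: rhs = 10, matching y values: none (0 points).
  x = 4: rhs = 16, matching y values: 4, 15 (2 points).
  x = 5: rhs = 8, matching y values: none (0 points).
  x = 6: rhs = 11, matching y values: 7, 12 (2 points).
  x = 7: rhs = 12, matching y values: none (0 points).
  x = 8: rhs = 17, matching y values: 6, 13 (2 points).
  x = 9: rhs = 13, matching y values: none (0 points).
  x = 10: rhs = 6, matching y values: 5, 14 (2 points).
  x = 11: rhs = 2, matching y values: none (0 points).
  x = 12: rhs = 7, matching y values: 8, 11 (2 points).
  x = 13: rhs = 8, matching y values: none (0 points).
  x = 14: rhs = 11, matching y values: 7, 12 (2 points).
  x = 15: rhs = 3, matching y values: none (0 points).
  x = 16: rhs = 9, matching y values: 3, 16 (2 points).
  x = 17: rhs = 16, matching y values: 4, 15 (2 points).
  x = 18: rhs = 11, matching y values: 7, 12 (2 points).
Total affine count: 19.
Full point count |E(F_19)| = 19 + 1 = 20.
Hasse bound: |20 − (19+1)| = |0| = 0 ≤ 2√19 ≈ 8.7178 ✓.


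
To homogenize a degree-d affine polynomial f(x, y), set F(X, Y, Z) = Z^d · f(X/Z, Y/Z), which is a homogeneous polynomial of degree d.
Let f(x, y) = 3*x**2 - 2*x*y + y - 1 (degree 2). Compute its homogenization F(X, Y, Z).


F(X, Y, Z) = 3*X**2 - 2*X*Y + Y*Z - Z**2

deg(f) = 2.
Substitute x = X/Z, y = Y/Z into f, then multiply by Z^2.
  monomial 3·x^2·y^0 ↦ 3·X^2·Y^0·Z^0.
  monomial -2·x^1·y^1 ↦ -2·X^1·Y^1·Z^0.
  monomial 1·x^0·y^1 ↦ 1·X^0·Y^1·Z^1.
  monomial -1·x^0·y^0 ↦ -1·X^0·Y^0·Z^2.
Collecting: F(X, Y, Z) = 3*X**2 - 2*X*Y + Y*Z - Z**2.


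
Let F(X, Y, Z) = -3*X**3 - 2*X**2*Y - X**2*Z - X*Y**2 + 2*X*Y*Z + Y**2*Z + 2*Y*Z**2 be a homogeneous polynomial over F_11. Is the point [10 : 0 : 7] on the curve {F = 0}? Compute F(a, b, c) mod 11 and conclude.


F(10,0,7) ≡ 7 (mod 11); P is NOT on the curve.

Evaluate F(10, 0, 7) term-by-term (mod 11).
  -3*X**3 ↦ -3·1000·1·1 = -3000
  -2*X**2*Y ↦ -2·100·0·1 = 0
  -X**2*Z ↦ -1·100·1·7 = -700
  -X*Y**2 ↦ -1·10·0·1 = 0
  2*X*Y*Z ↦ 2·10·0·7 = 0
  Y**2*Z ↦ 1·1·0·7 = 0
  2*Y*Z**2 ↦ 2·1·0·49 = 0
Sum: F(10, 0, 7) = (-3000) + (0) + (-700) + (0) + (0) + (0) + (0) = -3700.
Reducing mod 11: -3700 ≡ 7 (mod 11).
Since F(a, b, c) ≡ 7 ≠ 0 (mod 11), P does NOT lie on the curve.


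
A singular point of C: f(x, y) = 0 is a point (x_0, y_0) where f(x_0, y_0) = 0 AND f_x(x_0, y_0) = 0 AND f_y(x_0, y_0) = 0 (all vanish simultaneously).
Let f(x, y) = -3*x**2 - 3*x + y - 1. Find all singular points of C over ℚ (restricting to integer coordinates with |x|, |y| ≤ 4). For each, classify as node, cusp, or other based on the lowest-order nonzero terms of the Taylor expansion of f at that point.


No singular points in the scanned grid; C is smooth there.

Compute partial derivatives:
  f_x = -6*x - 3.
  f_y = 1.
f_y = 1 is a nonzero constant, so f_y never vanishes: no point (x, y) can satisfy f = f_x = f_y = 0. In particular no (x, y) ∈ {−4, ..., 4}² is singular; the curve is smooth.


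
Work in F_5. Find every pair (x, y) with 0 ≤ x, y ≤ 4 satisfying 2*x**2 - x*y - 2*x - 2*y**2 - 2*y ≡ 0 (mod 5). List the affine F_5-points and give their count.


Affine F_5-points: {(0, 0), (0, 4), (1, 0), (1, 1), (3, 1), (3, 4)}; count = 6.

For each of the 25 pairs (x, y) ∈ F_5², evaluate f(x, y) mod 5. Record the zeros.
  x = 0: [0↦0, 1↦1, 2↦3, 3↦1, 4↦0]  zeros at y ∈ {0, 4}
  x = 1: [0↦0, 1↦0, 2↦1, 3↦3, 4↦1]  zeros at y ∈ {0, 1}
  x = 2: [0↦4, 1↦3, 2↦3, 3↦4, 4↦1]  zeros at y ∈ ∅
  x = 3: [0↦2, 1↦0, 2↦4, 3↦4, 4↦0]  zeros at y ∈ {1, 4}
  x = 4: [0↦4, 1↦1, 2↦4, 3↦3, 4↦3]  zeros at y ∈ ∅
Collecting zeros: affine points = {(0, 0), (0, 4), (1, 0), (1, 1), (3, 1), (3, 4)}.
Total count |C(F_5)_aff| = 6.


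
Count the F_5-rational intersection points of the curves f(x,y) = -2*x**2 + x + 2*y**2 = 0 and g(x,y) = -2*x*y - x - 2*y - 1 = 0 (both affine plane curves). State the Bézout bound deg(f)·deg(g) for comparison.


Common zeros: {(4, 2), (4, 3)}; count = 2; Bézout bound = 4.

deg(f) = 2, deg(g) = 2, so Bézout bound = 4.
Scan x ∈ F_5. For each x, list the y ∈ F_5 with f(x, y) ≡ 0 and those with g(x, y) ≡ 0 (mod 5); the common zeros in that column are the intersection.
  x = 0: f ≡ 0 at y ∈ {0}; g ≡ 0 at y ∈ {2}; common: ∅.
  x = 1: f ≡ 0 at y ∈ ∅; g ≡ 0 at y ∈ {2}; common: ∅.
  x = 2: f ≡ 0 at y ∈ ∅; g ≡ 0 at y ∈ {2}; common: ∅.
  x = 3: f ≡ 0 at y ∈ {0}; g ≡ 0 at y ∈ {2}; common: ∅.
  x = 4: f ≡ 0 at y ∈ {2, 3}; g ≡ 0 at y ∈ {0, 1, 2, 3, 4}; common: {2, 3}.
Collecting: common zeros = {(4, 2), (4, 3)}, so the count is 2.
Comparison with the Bézout bound: 2 ≤ 4 = deg(f)·deg(g), as expected for curves with no common component (the affine F_5-count falls short of the bound because intersections may lie at infinity, over extension fields, or carry multiplicity).


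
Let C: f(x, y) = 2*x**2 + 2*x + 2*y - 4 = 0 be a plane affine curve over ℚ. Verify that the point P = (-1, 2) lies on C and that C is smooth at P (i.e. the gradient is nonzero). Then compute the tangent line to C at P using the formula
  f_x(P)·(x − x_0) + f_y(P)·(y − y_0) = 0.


Tangent line at P: -2*x + 2*y - 6 = 0.

Step 1: f(-1, 2) = 0, so P lies on C.
Step 2: partial derivatives
  f_x(x, y) = 4*x + 2, f_y(x, y) = 2.
  f_x(P) = -2, f_y(P) = 2 (gradient nonzero, so P is smooth).
Step 3: tangent line at P: -2·(x − -1) + 2·(y − 2) = 0.
Expanding: -2*x + 2*y - 6 = 0.


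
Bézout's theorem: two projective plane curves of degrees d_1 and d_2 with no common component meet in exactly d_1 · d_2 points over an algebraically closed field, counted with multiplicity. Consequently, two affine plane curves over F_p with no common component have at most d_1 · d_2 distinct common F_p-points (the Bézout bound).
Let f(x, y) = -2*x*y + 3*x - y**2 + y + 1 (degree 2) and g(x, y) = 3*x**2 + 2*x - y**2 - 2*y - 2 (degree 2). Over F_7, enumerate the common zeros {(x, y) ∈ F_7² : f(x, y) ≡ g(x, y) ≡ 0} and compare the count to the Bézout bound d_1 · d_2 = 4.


Common zeros: {(2, 0)}; count = 1; Bézout bound = 4.

deg(f) = 2, deg(g) = 2, so Bézout bound = 4.
Scan x ∈ F_7. For each x, list the y ∈ F_7 with f(x, y) ≡ 0 and those with g(x, y) ≡ 0 (mod 7); the common zeros in that column are the intersection.
  x = 0: f ≡ 0 at y ∈ ∅; g ≡ 0 at y ∈ ∅; common: ∅.
  x = 1: f ≡ 0 at y ∈ ∅; g ≡ 0 at y ∈ {1, 4}; common: ∅.
  x = 2: f ≡ 0 at y ∈ {0, 4}; g ≡ 0 at y ∈ {0, 5}; common: {0}.
  x = 3: f ≡ 0 at y ∈ {3, 6}; g ≡ 0 at y ∈ {1, 4}; common: ∅.
  x = 4: f ≡ 0 at y ∈ ∅; g ≡ 0 at y ∈ ∅; common: ∅.
  x = 5: f ≡ 0 at y ∈ ∅; g ≡ 0 at y ∈ {6}; common: ∅.
  x = 6: f ≡ 0 at y ∈ {1, 2}; g ≡ 0 at y ∈ {6}; common: ∅.
Collecting: common zeros = {(2, 0)}, so the count is 1.
Comparison with the Bézout bound: 1 ≤ 4 = deg(f)·deg(g), as expected for curves with no common component (the affine F_7-count falls short of the bound because intersections may lie at infinity, over extension fields, or carry multiplicity).


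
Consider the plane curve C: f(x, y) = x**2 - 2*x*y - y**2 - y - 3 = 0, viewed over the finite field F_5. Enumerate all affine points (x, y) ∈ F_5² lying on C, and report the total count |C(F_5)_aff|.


Affine F_5-points: {(0, 1), (0, 3), (1, 3), (1, 4), (2, 1), (2, 4)}; count = 6.

For each of the 25 pairs (x, y) ∈ F_5², evaluate f(x, y) mod 5. Record the zeros.
  x = 0: [0↦2, 1↦0, 2↦1, 3↦0, 4↦2]  zeros at y ∈ {1, 3}
  x = 1: [0↦3, 1↦4, 2↦3, 3↦0, 4↦0]  zeros at y ∈ {3, 4}
  x = 2: [0↦1, 1↦0, 2↦2, 3↦2, 4↦0]  zeros at y ∈ {1, 4}
  x = 3: [0↦1, 1↦3, 2↦3, 3↦1, 4↦2]  zeros at y ∈ ∅
  x = 4: [0↦3, 1↦3, 2↦1, 3↦2, 4↦1]  zeros at y ∈ ∅
Collecting zeros: affine points = {(0, 1), (0, 3), (1, 3), (1, 4), (2, 1), (2, 4)}.
Total count |C(F_5)_aff| = 6.


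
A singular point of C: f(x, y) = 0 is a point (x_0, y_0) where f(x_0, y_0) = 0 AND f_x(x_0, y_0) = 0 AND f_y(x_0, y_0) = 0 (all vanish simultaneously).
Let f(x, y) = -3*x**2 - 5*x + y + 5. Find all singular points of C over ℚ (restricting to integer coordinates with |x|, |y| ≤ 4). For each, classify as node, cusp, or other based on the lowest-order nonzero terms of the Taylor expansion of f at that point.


No singular points in the scanned grid; C is smooth there.

Compute partial derivatives:
  f_x = -6*x - 5.
  f_y = 1.
f_y = 1 is a nonzero constant, so f_y never vanishes: no point (x, y) can satisfy f = f_x = f_y = 0. In particular no (x, y) ∈ {−4, ..., 4}² is singular; the curve is smooth.


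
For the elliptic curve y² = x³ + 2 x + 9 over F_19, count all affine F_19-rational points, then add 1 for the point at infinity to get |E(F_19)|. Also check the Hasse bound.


Affine points = {(0, 3), (0, 16), (3, 2), (3, 17), (4, 9), (4, 10), (5, 7), (5, 12), (6, 3), (6, 16), (7, 9), (7, 10), (8, 9), (8, 10), (13, 3), (13, 16), (14, 8), (14, 11), (17, 4), (17, 15), (18, 5), (18, 14)}; affine count = 22; |E(F_19)| = 23.

Discriminant check: Δ ∝ 4a³ + 27b² = 4·2³ + 27·9² = 4·8 + 27·81 ≡ 15 (mod 19). Nonzero ⇒ E is nonsingular.
For each x ∈ F_19, compute rhs = x³ + 2·x + 9 mod 19, then count y ∈ F_19 with y² ≡ rhs.
  x = 0: rhs = 9, matching y values: 3, 16 (2 points).
  x = 1: rhs = 12, matching y values: none (0 points).
  x = 2: rhs = 2, matching y values: none (0 points).
  x = 3: rhs = 4, matching y values: 2, 17 (2 points).
  x = 4: rhs = 5, matching y values: 9, 10 (2 points).
  x = 5: rhs = 11, matching y values: 7, 12 (2 points).
  x = 6: rhs = 9, matching y values: 3, 16 (2 points).
  x = 7: rhs = 5, matching y values: 9, 10 (2 points).
  x = 8: rhs = 5, matching y values: 9, 10 (2 points).
  x = 9: rhs = 15, matching y values: none (0 points).
  x = 10: rhs = 3, matching y values: none (0 points).
  x = 11: rhs = 13, matching y values: none (0 points).
  x = 12: rhs = 13, matching y values: none (0 points).
  x = 13: rhs = 9, matching y values: 3, 16 (2 points).
  x = 14: rhs = 7, matching y values: 8, 11 (2 points).
  x = 15: rhs = 13, matching y values: none (0 points).
  x = 16: rhs = 14, matching y values: none (0 points).
  x = 17: rhs = 16, matching y values: 4, 15 (2 points).
  x = 18: rhs = 6, matching y values: 5, 14 (2 points).
Total affine count: 22.
Full point count |E(F_19)| = 22 + 1 = 23.
Hasse bound: |23 − (19+1)| = |3| = 3 ≤ 2√19 ≈ 8.7178 ✓.


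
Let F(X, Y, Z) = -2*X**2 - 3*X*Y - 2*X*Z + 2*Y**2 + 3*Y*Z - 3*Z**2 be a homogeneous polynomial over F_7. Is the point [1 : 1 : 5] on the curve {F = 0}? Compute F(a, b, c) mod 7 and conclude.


F(1,1,5) ≡ 4 (mod 7); P is NOT on the curve.

Evaluate F(1, 1, 5) term-by-term (mod 7).
  -2*X**2 ↦ -2·1·1·1 = -2
  -3*X*Y ↦ -3·1·1·1 = -3
  -2*X*Z ↦ -2·1·1·5 = -10
  2*Y**2 ↦ 2·1·1·1 = 2
  3*Y*Z ↦ 3·1·1·5 = 15
  -3*Z**2 ↦ -3·1·1·25 = -75
Sum: F(1, 1, 5) = (-2) + (-3) + (-10) + (2) + (15) + (-75) = -73.
Reducing mod 7: -73 ≡ 4 (mod 7).
Since F(a, b, c) ≡ 4 ≠ 0 (mod 7), P does NOT lie on the curve.


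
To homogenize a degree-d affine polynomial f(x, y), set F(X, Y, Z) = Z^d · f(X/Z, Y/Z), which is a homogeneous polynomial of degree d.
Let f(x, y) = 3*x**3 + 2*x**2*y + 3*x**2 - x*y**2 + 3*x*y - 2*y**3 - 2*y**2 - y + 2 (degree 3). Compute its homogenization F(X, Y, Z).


F(X, Y, Z) = 3*X**3 + 2*X**2*Y + 3*X**2*Z - X*Y**2 + 3*X*Y*Z - 2*Y**3 - 2*Y**2*Z - Y*Z**2 + 2*Z**3

deg(f) = 3.
Substitute x = X/Z, y = Y/Z into f, then multiply by Z^3.
  monomial 3·x^3·y^0 ↦ 3·X^3·Y^0·Z^0.
  monomial 2·x^2·y^1 ↦ 2·X^2·Y^1·Z^0.
  monomial 3·x^2·y^0 ↦ 3·X^2·Y^0·Z^1.
  monomial -1·x^1·y^2 ↦ -1·X^1·Y^2·Z^0.
  monomial 3·x^1·y^1 ↦ 3·X^1·Y^1·Z^1.
  monomial -2·x^0·y^3 ↦ -2·X^0·Y^3·Z^0.
  monomial -2·x^0·y^2 ↦ -2·X^0·Y^2·Z^1.
  monomial -1·x^0·y^1 ↦ -1·X^0·Y^1·Z^2.
  monomial 2·x^0·y^0 ↦ 2·X^0·Y^0·Z^3.
Collecting: F(X, Y, Z) = 3*X**3 + 2*X**2*Y + 3*X**2*Z - X*Y**2 + 3*X*Y*Z - 2*Y**3 - 2*Y**2*Z - Y*Z**2 + 2*Z**3.


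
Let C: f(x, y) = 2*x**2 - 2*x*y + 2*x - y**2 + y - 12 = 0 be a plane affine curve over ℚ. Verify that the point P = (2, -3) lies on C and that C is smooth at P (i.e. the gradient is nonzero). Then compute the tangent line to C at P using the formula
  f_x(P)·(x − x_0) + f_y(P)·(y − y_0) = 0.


Tangent line at P: 16*x + 3*y - 23 = 0.

Step 1: f(2, -3) = 0, so P lies on C.
Step 2: partial derivatives
  f_x(x, y) = 4*x - 2*y + 2, f_y(x, y) = -2*x - 2*y + 1.
  f_x(P) = 16, f_y(P) = 3 (gradient nonzero, so P is smooth).
Step 3: tangent line at P: 16·(x − 2) + 3·(y − -3) = 0.
Expanding: 16*x + 3*y - 23 = 0.


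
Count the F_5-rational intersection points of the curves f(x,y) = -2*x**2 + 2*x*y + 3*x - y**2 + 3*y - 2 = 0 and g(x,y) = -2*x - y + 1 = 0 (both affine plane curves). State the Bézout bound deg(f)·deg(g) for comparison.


Common zeros: {(0, 1)}; count = 1; Bézout bound = 2.

deg(f) = 2, deg(g) = 1, so Bézout bound = 2.
Scan x ∈ F_5. For each x, list the y ∈ F_5 with f(x, y) ≡ 0 and those with g(x, y) ≡ 0 (mod 5); the common zeros in that column are the intersection.
  x = 0: f ≡ 0 at y ∈ {1, 2}; g ≡ 0 at y ∈ {1}; common: {1}.
  x = 1: f ≡ 0 at y ∈ {2, 3}; g ≡ 0 at y ∈ {4}; common: ∅.
  x = 2: f ≡ 0 at y ∈ ∅; g ≡ 0 at y ∈ {2}; common: ∅.
  x = 3: f ≡ 0 at y ∈ ∅; g ≡ 0 at y ∈ {0}; common: ∅.
  x = 4: f ≡ 0 at y ∈ ∅; g ≡ 0 at y ∈ {3}; common: ∅.
Collecting: common zeros = {(0, 1)}, so the count is 1.
Comparison with the Bézout bound: 1 ≤ 2 = deg(f)·deg(g), as expected for curves with no common component (the affine F_5-count falls short of the bound because intersections may lie at infinity, over extension fields, or carry multiplicity).


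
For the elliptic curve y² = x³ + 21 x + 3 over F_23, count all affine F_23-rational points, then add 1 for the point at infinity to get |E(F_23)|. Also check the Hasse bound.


Affine points = {(0, 7), (0, 16), (1, 5), (1, 18), (3, 1), (3, 22), (4, 6), (4, 17), (5, 7), (5, 16), (6, 0), (8, 4), (8, 19), (9, 1), (9, 22), (11, 1), (11, 22), (13, 9), (13, 14), (15, 6), (15, 17), (17, 11), (17, 12), (18, 7), (18, 16), (19, 4), (19, 19), (22, 2), (22, 21)}; affine count = 29; |E(F_23)| = 30.

Discriminant check: Δ ∝ 4a³ + 27b² = 4·21³ + 27·3² = 4·9261 + 27·9 ≡ 4 (mod 23). Nonzero ⇒ E is nonsingular.
For each x ∈ F_23, compute rhs = x³ + 21·x + 3 mod 23, then count y ∈ F_23 with y² ≡ rhs.
  x = 0: rhs = 3, matching y values: 7, 16 (2 points).
  x = 1: rhs = 2, matching y values: 5, 18 (2 points).
  x = 2: rhs = 7, matching y values: none (0 points).
  x = 3: rhs = 1, matching y values: 1, 22 (2 points).
  x = 4: rhs = 13, matching y values: 6, 17 (2 points).
  x = 5: rhs = 3, matching y values: 7, 16 (2 points).
  x = 6: rhs = 0, matching y values: 0 (1 points).
  x = 7: rhs = 10, matching y values: none (0 points).
  x = 8: rhs = 16, matching y values: 4, 19 (2 points).
  x = 9: rhs = 1, matching y values: 1, 22 (2 points).
  x = 10: rhs = 17, matching y values: none (0 points).
  x = 11: rhs = 1, matching y values: 1, 22 (2 points).
  x = 12: rhs = 5, matching y values: none (0 points).
  x = 13: rhs = 12, matching y values: 9, 14 (2 points).
  x = 14: rhs = 5, matching y values: none (0 points).
  x = 15: rhs = 13, matching y values: 6, 17 (2 points).
  x = 16: rhs = 19, matching y values: none (0 points).
  x = 17: rhs = 6, matching y values: 11, 12 (2 points).
  x = 18: rhs = 3, matching y values: 7, 16 (2 points).
  x = 19: rhs = 16, matching y values: 4, 19 (2 points).
  x = 20: rhs = 5, matching y values: none (0 points).
  x = 21: rhs = 22, matching y values: none (0 points).
  x = 22: rhs = 4, matching y values: 2, 21 (2 points).
Total affine count: 29.
Full point count |E(F_23)| = 29 + 1 = 30.
Hasse bound: |30 − (23+1)| = |6| = 6 ≤ 2√23 ≈ 9.5917 ✓.
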